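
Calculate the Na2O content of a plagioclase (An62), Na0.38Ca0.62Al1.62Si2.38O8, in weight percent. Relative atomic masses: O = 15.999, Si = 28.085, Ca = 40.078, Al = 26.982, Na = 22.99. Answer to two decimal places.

4.33 wt%

M(Na0.38Ca0.62Al1.62Si2.38O8) = 272.130 g/mol; M(Na2O) = 61.979 g/mol.
Moles Na2O per formula unit = 0.38 Na ÷ 2 = 0.1900.
Na2O fraction = (0.1900 × 61.979) / 272.130 = 11.776/272.130 = 0.0433.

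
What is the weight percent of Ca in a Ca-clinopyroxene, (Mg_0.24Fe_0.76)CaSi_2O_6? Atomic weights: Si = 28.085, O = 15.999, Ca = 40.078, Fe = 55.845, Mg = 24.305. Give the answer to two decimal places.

M((Mg_0.24Fe_0.76)CaSi_2O_6) = 240.517 g/mol.
Ca contributes 1 × 40.078 = 40.078 g per mole.
40.078/240.517 = 0.1666 → 16.66%.

16.66 weight percent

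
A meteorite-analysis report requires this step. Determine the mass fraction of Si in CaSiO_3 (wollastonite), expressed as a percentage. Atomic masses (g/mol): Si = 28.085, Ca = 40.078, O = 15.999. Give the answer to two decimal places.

Molar mass of CaSiO_3: 1×40.078 + 1×28.085 + 3×15.999 = 116.160 g/mol.
Mass of Si per formula unit: 1 × 28.085 = 28.085 g.
Weight fraction Si = 28.085 / 116.160 = 0.2418.

24.18 weight percent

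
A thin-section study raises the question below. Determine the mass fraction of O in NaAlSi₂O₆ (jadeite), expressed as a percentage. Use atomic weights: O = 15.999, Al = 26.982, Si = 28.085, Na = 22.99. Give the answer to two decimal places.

Formula mass = 1*22.99 + 1*26.982 + 2*28.085 + 6*15.999 = 202.136 g/mol, of which 95.994 g is O.
So O makes up 95.994/202.136 = 0.4749 of the mass, i.e. 47.49%.

47.49 weight percent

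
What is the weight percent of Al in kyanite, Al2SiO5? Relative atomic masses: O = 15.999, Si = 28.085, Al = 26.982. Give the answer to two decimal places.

M(Al2SiO5) = 162.044 g/mol.
Al contributes 2 × 26.982 = 53.964 g per mole.
53.964/162.044 = 0.3330 → 33.30%.

33.30 mass %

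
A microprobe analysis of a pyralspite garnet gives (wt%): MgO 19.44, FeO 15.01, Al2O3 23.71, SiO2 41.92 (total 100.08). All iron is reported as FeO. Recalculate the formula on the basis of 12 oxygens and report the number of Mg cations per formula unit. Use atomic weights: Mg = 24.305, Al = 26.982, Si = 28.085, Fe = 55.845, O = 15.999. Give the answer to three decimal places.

MgO (M=40.304): mol = 0.48233; Mg = 0.48233, O = 0.48233.
FeO (M=71.844): mol = 0.20892; Fe = 0.20892, O = 0.20892.
Al2O3 (M=101.961): mol = 0.23254; Al = 0.46508, O = 0.69762.
SiO2 (M=60.083): mol = 0.69770; Si = 0.69770, O = 1.39540.
ΣO = 2.78427; factor = 12/ΣO = 4.30993.
Mg apfu = 0.48233 × 4.30993 = 2.079.

2.079 Mg apfu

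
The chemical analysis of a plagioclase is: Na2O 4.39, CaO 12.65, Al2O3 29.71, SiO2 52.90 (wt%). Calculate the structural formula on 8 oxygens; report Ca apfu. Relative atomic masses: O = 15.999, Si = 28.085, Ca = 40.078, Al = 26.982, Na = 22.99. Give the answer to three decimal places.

Na2O: 4.39/61.979 = 0.07083 mol → 0.14166 mol Na, 0.07083 mol O.
CaO: 12.65/56.077 = 0.22558 mol → 0.22558 mol Ca, 0.22558 mol O.
Al2O3: 29.71/101.961 = 0.29139 mol → 0.58278 mol Al, 0.87417 mol O.
SiO2: 52.90/60.083 = 0.88045 mol → 0.88045 mol Si, 1.76090 mol O.
Total oxygen = 2.93148 mol. Normalization factor = 8/2.93148 = 2.72900.
Ca per 8 O = 0.22558 × 2.72900 = 0.616.

0.616 Ca apfu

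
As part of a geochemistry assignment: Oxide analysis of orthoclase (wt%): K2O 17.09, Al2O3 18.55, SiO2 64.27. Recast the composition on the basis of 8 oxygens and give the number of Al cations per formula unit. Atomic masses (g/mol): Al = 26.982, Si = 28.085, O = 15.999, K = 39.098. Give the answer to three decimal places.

17.09 wt% K2O ÷ 94.195 g/mol = 0.18143 mol, giving 0.36286 K and 0.18143 O.
18.55 wt% Al2O3 ÷ 101.961 g/mol = 0.18193 mol, giving 0.36386 Al and 0.54579 O.
64.27 wt% SiO2 ÷ 60.083 g/mol = 1.06969 mol, giving 1.06969 Si and 2.13938 O.
Oxygen sums to 2.86660; scaling by 8/2.86660 = 2.79076 puts the formula on 8 O.
Al: 0.36386 × 2.79076 = 1.015 atoms per formula unit.

1.015 Al apfu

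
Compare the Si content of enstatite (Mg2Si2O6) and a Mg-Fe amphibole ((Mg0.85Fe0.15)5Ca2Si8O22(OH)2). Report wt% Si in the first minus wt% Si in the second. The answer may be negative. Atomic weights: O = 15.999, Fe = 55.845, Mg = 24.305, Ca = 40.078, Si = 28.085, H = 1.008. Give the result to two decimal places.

1.10 percentage points

First mineral: 56.170 g Si in 200.774 g formula = 27.98 wt% Si.
Second mineral: 224.680 g Si in 836.008 g formula = 26.88 wt% Si.
27.98% − 26.88% gives a difference of 1.10 percentage points.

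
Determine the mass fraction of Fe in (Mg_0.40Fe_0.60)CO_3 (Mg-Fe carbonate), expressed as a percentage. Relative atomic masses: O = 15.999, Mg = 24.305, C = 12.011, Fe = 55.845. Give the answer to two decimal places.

Molar mass of (Mg_0.40Fe_0.60)CO_3: 0.40*24.305 + 0.60*55.845 + 1*12.011 + 3*15.999 = 103.237 g/mol.
Mass of Fe per formula unit: 0.60 × 55.845 = 33.507 g.
Weight fraction Fe = 33.507 / 103.237 = 0.3246.

32.46 weight percent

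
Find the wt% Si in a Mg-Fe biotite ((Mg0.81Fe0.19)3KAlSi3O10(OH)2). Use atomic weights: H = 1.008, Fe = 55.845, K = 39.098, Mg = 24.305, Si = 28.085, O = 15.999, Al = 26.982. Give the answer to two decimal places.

Formula mass = 2.43*24.305 + 0.57*55.845 + 1*39.098 + 1*26.982 + 3*28.085 + 12*15.999 + 2*1.008 = 435.232 g/mol, of which 84.255 g is Si.
So Si makes up 84.255/435.232 = 0.1936 of the mass, i.e. 19.36%.

19.36 weight percent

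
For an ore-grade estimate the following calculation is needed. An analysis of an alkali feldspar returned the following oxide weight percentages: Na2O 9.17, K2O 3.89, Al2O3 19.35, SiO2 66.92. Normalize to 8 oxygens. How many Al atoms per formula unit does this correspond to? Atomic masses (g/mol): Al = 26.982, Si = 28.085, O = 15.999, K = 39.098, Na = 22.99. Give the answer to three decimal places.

Na2O (M=61.979): mol = 0.14795; Na = 0.29590, O = 0.14795.
K2O (M=94.195): mol = 0.04130; K = 0.08260, O = 0.04130.
Al2O3 (M=101.961): mol = 0.18978; Al = 0.37956, O = 0.56934.
SiO2 (M=60.083): mol = 1.11379; Si = 1.11379, O = 2.22758.
ΣO = 2.98617; factor = 8/ΣO = 2.67902.
Al apfu = 0.37956 × 2.67902 = 1.017.

1.017 Al apfu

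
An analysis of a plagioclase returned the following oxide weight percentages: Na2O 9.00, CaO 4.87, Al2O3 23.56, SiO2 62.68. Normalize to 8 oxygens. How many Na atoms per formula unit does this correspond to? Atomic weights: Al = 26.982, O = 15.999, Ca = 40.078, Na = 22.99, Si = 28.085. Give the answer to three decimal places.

0.771 Na apfu

Na2O (M=61.979): mol = 0.14521; Na = 0.29042, O = 0.14521.
CaO (M=56.077): mol = 0.08684; Ca = 0.08684, O = 0.08684.
Al2O3 (M=101.961): mol = 0.23107; Al = 0.46214, O = 0.69321.
SiO2 (M=60.083): mol = 1.04322; Si = 1.04322, O = 2.08644.
ΣO = 3.01170; factor = 8/ΣO = 2.65631.
Na apfu = 0.29042 × 2.65631 = 0.771.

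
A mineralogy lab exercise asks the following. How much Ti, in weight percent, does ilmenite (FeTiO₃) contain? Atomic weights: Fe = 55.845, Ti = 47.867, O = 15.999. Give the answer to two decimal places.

Molar mass of FeTiO₃: 1×55.845 + 1×47.867 + 3×15.999 = 151.709 g/mol.
Mass of Ti per formula unit: 1 × 47.867 = 47.867 g.
Weight fraction Ti = 47.867 / 151.709 = 0.3155.

31.55 weight percent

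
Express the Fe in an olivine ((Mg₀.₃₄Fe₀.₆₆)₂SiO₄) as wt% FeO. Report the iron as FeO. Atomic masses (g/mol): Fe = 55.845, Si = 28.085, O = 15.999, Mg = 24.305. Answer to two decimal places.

Formula mass = 182.324 g/mol.
1.32 Fe → 1.3200 mol FeO per formula unit; M(FeO) = 71.844, so FeO mass = 94.834 g.
94.834/182.324 × 100 = 52.01 wt%.

52.01 wt%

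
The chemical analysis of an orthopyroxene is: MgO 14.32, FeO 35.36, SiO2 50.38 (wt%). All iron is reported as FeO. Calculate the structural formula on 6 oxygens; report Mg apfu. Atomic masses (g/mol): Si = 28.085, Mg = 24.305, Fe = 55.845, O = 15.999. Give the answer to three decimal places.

MgO (M=40.304): mol = 0.35530; Mg = 0.35530, O = 0.35530.
FeO (M=71.844): mol = 0.49218; Fe = 0.49218, O = 0.49218.
SiO2 (M=60.083): mol = 0.83851; Si = 0.83851, O = 1.67702.
ΣO = 2.52450; factor = 6/ΣO = 2.37671.
Mg apfu = 0.35530 × 2.37671 = 0.844.

0.844 Mg apfu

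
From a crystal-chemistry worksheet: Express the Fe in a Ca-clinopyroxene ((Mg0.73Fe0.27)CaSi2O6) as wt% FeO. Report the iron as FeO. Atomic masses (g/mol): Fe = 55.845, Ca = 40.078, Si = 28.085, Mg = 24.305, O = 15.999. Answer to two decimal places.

8.62 wt%

M((Mg0.73Fe0.27)CaSi2O6) = 225.063 g/mol; M(FeO) = 71.844 g/mol.
Moles FeO per formula unit = 0.27 Fe ÷ 1 = 0.2700.
FeO fraction = (0.2700 × 71.844) / 225.063 = 19.398/225.063 = 0.0862.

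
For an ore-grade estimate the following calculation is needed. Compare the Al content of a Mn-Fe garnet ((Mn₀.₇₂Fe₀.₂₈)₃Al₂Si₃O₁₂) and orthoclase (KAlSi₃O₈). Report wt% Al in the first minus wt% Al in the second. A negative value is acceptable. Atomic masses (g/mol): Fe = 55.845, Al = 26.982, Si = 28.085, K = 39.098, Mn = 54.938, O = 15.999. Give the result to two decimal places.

Al in (Mn₀.₇₂Fe₀.₂₈)₃Al₂Si₃O₁₂: molar mass 495.783 g/mol; 2×26.982 = 53.964 g → 10.88 wt%.
Al in KAlSi₃O₈: molar mass 278.327 g/mol; 1×26.982 = 26.982 g → 9.69 wt%.
Difference = 10.88 − 9.69 = 1.19 percentage points.

1.19 percentage points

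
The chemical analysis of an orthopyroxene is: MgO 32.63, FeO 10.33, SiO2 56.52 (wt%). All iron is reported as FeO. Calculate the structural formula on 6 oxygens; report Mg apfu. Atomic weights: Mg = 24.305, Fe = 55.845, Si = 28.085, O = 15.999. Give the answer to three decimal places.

1.714 Mg apfu

32.63 wt% MgO ÷ 40.304 g/mol = 0.80960 mol, giving 0.80960 Mg and 0.80960 O.
10.33 wt% FeO ÷ 71.844 g/mol = 0.14378 mol, giving 0.14378 Fe and 0.14378 O.
56.52 wt% SiO2 ÷ 60.083 g/mol = 0.94070 mol, giving 0.94070 Si and 1.88140 O.
Oxygen sums to 2.83478; scaling by 6/2.83478 = 2.11657 puts the formula on 6 O.
Mg: 0.80960 × 2.11657 = 1.714 atoms per formula unit.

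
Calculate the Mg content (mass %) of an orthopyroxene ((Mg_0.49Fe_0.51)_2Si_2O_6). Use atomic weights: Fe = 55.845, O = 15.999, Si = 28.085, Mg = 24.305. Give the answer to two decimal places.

10.23 mass %

Formula mass = 0.98*24.305 + 1.02*55.845 + 2*28.085 + 6*15.999 = 232.945 g/mol, of which 23.819 g is Mg.
So Mg makes up 23.819/232.945 = 0.1023 of the mass, i.e. 10.23%.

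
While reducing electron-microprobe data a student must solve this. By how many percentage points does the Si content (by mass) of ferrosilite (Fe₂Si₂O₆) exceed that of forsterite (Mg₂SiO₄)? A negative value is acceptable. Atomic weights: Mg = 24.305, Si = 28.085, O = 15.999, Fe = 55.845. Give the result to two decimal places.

1.33 percentage points

M(Fe₂Si₂O₆) = 263.854 g/mol, so wt% Si = 56.170/263.854 × 100 = 21.29%.
M(Mg₂SiO₄) = 140.691 g/mol, so wt% Si = 28.085/140.691 × 100 = 19.96%.
21.29 − 19.96 = 1.33 pp.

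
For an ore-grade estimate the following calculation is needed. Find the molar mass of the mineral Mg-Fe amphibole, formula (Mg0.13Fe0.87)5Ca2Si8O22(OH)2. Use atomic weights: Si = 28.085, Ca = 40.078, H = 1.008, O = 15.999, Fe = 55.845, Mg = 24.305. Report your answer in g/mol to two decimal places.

M = 0.65·24.305 + 4.35·55.845 + 2·40.078 + 8·28.085 + 24·15.999 + 2·1.008

949.55 g/mol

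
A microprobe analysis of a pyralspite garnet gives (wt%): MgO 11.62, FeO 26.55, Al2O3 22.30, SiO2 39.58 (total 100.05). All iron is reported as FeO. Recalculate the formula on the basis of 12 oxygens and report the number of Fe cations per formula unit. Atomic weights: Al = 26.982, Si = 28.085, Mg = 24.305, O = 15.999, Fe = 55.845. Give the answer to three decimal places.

1.685 Fe apfu

11.62 wt% MgO ÷ 40.304 g/mol = 0.28831 mol, giving 0.28831 Mg and 0.28831 O.
26.55 wt% FeO ÷ 71.844 g/mol = 0.36955 mol, giving 0.36955 Fe and 0.36955 O.
22.30 wt% Al2O3 ÷ 101.961 g/mol = 0.21871 mol, giving 0.43742 Al and 0.65613 O.
39.58 wt% SiO2 ÷ 60.083 g/mol = 0.65876 mol, giving 0.65876 Si and 1.31752 O.
Oxygen sums to 2.63151; scaling by 12/2.63151 = 4.56012 puts the formula on 12 O.
Fe: 0.36955 × 4.56012 = 1.685 atoms per formula unit.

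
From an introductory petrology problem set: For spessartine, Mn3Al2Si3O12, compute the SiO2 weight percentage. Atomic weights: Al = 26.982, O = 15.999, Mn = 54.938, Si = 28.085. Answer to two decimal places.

36.41 wt%

Molar mass of Mn3Al2Si3O12 = 3*54.938 + 2*26.982 + 3*28.085 + 12*15.999 = 495.021 g/mol.
Each formula unit contains 3 Si, equivalent to 3/1 = 3.0000 mol SiO2.
M(SiO2) = 1×28.085 + 2×15.999 = 60.083 g/mol.
Mass of SiO2 per formula unit = 3.0000 × 60.083 = 180.249 g.
SiO2 wt% = 180.249 / 495.021 × 100 = 36.41%.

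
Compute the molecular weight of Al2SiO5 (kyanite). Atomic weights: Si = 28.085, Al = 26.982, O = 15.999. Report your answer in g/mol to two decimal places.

Al: 2 × 26.982 = 53.9640
Si: 1 × 28.085 = 28.0850
O: 5 × 15.999 = 79.9950
Summing the contributions gives the formula mass.

162.04 g/mol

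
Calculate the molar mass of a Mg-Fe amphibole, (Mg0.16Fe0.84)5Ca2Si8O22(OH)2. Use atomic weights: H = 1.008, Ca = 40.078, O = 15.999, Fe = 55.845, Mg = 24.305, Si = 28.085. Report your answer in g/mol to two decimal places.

M = 0.80·24.305 + 4.20·55.845 + 2·40.078 + 8·28.085 + 24·15.999 + 2·1.008

944.82 g/mol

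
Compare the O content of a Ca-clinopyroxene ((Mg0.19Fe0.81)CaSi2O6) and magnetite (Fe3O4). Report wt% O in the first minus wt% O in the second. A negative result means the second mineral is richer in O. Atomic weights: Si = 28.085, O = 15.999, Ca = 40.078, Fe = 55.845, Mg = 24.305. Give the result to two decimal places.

12.01 percentage points

M((Mg0.19Fe0.81)CaSi2O6) = 242.094 g/mol, so wt% O = 95.994/242.094 × 100 = 39.65%.
M(Fe3O4) = 231.531 g/mol, so wt% O = 63.996/231.531 × 100 = 27.64%.
39.65 − 27.64 = 12.01 pp.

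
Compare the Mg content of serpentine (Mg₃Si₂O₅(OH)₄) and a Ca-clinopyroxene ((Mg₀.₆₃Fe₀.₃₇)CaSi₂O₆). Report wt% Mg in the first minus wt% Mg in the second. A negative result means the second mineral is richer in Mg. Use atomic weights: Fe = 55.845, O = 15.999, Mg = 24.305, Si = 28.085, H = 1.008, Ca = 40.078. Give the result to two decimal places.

Mg in Mg₃Si₂O₅(OH)₄: molar mass 277.108 g/mol; 3×24.305 = 72.915 g → 26.31 wt%.
Mg in (Mg₀.₆₃Fe₀.₃₇)CaSi₂O₆: molar mass 228.217 g/mol; 0.63×24.305 = 15.312 g → 6.71 wt%.
Difference = 26.31 − 6.71 = 19.60 percentage points.

19.60 percentage points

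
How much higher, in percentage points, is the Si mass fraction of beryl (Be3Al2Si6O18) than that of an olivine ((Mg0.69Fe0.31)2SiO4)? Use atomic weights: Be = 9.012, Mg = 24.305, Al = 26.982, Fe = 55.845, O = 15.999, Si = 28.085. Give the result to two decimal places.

Si in Be3Al2Si6O18: molar mass 537.492 g/mol; 6×28.085 = 168.510 g → 31.35 wt%.
Si in (Mg0.69Fe0.31)2SiO4: molar mass 160.246 g/mol; 1×28.085 = 28.085 g → 17.53 wt%.
Difference = 31.35 − 17.53 = 13.82 percentage points.

13.82 percentage points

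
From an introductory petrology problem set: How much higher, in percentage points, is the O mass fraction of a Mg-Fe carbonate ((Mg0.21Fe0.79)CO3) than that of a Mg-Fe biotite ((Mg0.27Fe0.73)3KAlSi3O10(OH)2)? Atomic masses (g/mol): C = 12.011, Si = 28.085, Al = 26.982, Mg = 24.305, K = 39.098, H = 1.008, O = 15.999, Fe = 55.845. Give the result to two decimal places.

O in (Mg0.21Fe0.79)CO3: molar mass 109.230 g/mol; 3×15.999 = 47.997 g → 43.94 wt%.
O in (Mg0.27Fe0.73)3KAlSi3O10(OH)2: molar mass 486.327 g/mol; 12×15.999 = 191.988 g → 39.48 wt%.
Difference = 43.94 − 39.48 = 4.46 percentage points.

4.46 percentage points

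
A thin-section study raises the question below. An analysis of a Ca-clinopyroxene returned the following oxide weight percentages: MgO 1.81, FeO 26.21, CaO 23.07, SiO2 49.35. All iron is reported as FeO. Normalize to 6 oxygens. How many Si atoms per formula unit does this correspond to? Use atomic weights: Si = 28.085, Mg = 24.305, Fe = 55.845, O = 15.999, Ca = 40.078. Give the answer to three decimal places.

MgO: 1.81/40.304 = 0.04491 mol → 0.04491 mol Mg, 0.04491 mol O.
FeO: 26.21/71.844 = 0.36482 mol → 0.36482 mol Fe, 0.36482 mol O.
CaO: 23.07/56.077 = 0.41140 mol → 0.41140 mol Ca, 0.41140 mol O.
SiO2: 49.35/60.083 = 0.82136 mol → 0.82136 mol Si, 1.64272 mol O.
Total oxygen = 2.46385 mol. Normalization factor = 6/2.46385 = 2.43521.
Si per 6 O = 0.82136 × 2.43521 = 2.000.

2.000 Si apfu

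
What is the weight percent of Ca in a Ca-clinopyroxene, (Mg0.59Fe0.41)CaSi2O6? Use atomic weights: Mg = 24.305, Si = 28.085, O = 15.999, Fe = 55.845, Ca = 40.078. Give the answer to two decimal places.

17.46 wt%

Formula mass = 0.59×24.305 + 0.41×55.845 + 1×40.078 + 2×28.085 + 6×15.999 = 229.478 g/mol, of which 40.078 g is Ca.
So Ca makes up 40.078/229.478 = 0.1746 of the mass, i.e. 17.46%.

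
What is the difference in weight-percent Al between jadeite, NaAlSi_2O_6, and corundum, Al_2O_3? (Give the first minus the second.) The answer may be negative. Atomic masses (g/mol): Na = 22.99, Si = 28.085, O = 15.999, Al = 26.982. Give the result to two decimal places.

First mineral: 26.982 g Al in 202.136 g formula = 13.35 wt% Al.
Second mineral: 53.964 g Al in 101.961 g formula = 52.93 wt% Al.
13.35% − 52.93% gives a difference of -39.58 percentage points.

-39.58 percentage points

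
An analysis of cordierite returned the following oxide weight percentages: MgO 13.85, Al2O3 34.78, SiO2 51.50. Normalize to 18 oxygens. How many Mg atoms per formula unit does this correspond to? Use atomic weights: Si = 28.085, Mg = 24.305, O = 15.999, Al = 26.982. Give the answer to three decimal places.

MgO (M=40.304): mol = 0.34364; Mg = 0.34364, O = 0.34364.
Al2O3 (M=101.961): mol = 0.34111; Al = 0.68222, O = 1.02333.
SiO2 (M=60.083): mol = 0.85715; Si = 0.85715, O = 1.71430.
ΣO = 3.08127; factor = 18/ΣO = 5.84175.
Mg apfu = 0.34364 × 5.84175 = 2.007.

2.007 Mg apfu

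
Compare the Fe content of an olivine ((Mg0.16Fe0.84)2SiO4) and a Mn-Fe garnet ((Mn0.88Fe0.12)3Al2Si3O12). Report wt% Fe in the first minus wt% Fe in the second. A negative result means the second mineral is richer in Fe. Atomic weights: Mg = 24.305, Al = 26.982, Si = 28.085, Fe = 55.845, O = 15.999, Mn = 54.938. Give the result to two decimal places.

First mineral: 93.820 g Fe in 193.678 g formula = 48.44 wt% Fe.
Second mineral: 20.104 g Fe in 495.348 g formula = 4.06 wt% Fe.
48.44% − 4.06% gives a difference of 44.38 percentage points.

44.38 percentage points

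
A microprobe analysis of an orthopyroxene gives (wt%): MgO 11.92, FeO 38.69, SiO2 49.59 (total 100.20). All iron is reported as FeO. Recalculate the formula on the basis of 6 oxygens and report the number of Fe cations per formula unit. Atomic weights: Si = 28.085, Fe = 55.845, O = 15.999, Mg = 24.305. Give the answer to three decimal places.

MgO: 11.92/40.304 = 0.29575 mol → 0.29575 mol Mg, 0.29575 mol O.
FeO: 38.69/71.844 = 0.53853 mol → 0.53853 mol Fe, 0.53853 mol O.
SiO2: 49.59/60.083 = 0.82536 mol → 0.82536 mol Si, 1.65072 mol O.
Total oxygen = 2.48500 mol. Normalization factor = 6/2.48500 = 2.41449.
Fe per 6 O = 0.53853 × 2.41449 = 1.300.

1.300 Fe apfu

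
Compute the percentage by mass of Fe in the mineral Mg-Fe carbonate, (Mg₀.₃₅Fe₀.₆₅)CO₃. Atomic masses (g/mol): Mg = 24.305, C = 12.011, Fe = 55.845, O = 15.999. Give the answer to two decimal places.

34.63 wt%

M((Mg₀.₃₅Fe₀.₆₅)CO₃) = 104.814 g/mol.
Fe contributes 0.65 × 55.845 = 36.299 g per mole.
36.299/104.814 = 0.3463 → 34.63%.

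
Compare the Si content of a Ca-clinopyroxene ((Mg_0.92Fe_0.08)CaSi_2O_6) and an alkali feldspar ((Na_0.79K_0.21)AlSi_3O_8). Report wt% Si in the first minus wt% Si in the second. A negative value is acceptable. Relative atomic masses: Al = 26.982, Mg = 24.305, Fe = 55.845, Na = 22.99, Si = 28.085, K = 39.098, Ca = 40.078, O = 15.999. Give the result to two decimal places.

-6.08 percentage points

M((Mg_0.92Fe_0.08)CaSi_2O_6) = 219.070 g/mol, so wt% Si = 56.170/219.070 × 100 = 25.64%.
M((Na_0.79K_0.21)AlSi_3O_8) = 265.602 g/mol, so wt% Si = 84.255/265.602 × 100 = 31.72%.
25.64 − 31.72 = -6.08 pp.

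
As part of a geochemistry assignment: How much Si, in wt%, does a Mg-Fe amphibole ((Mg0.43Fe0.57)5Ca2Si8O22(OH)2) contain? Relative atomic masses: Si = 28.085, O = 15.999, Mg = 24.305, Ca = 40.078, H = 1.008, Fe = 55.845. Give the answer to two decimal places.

24.90 wt%

M((Mg0.43Fe0.57)5Ca2Si8O22(OH)2) = 902.242 g/mol.
Si contributes 8 × 28.085 = 224.680 g per mole.
224.680/902.242 = 0.2490 → 24.90%.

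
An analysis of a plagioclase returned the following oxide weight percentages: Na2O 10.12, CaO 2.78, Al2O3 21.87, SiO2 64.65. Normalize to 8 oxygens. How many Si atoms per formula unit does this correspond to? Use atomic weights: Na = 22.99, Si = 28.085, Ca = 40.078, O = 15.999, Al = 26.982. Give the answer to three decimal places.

2.861 Si apfu

10.12 wt% Na2O ÷ 61.979 g/mol = 0.16328 mol, giving 0.32656 Na and 0.16328 O.
2.78 wt% CaO ÷ 56.077 g/mol = 0.04957 mol, giving 0.04957 Ca and 0.04957 O.
21.87 wt% Al2O3 ÷ 101.961 g/mol = 0.21449 mol, giving 0.42898 Al and 0.64347 O.
64.65 wt% SiO2 ÷ 60.083 g/mol = 1.07601 mol, giving 1.07601 Si and 2.15202 O.
Oxygen sums to 3.00834; scaling by 8/3.00834 = 2.65927 puts the formula on 8 O.
Si: 1.07601 × 2.65927 = 2.861 atoms per formula unit.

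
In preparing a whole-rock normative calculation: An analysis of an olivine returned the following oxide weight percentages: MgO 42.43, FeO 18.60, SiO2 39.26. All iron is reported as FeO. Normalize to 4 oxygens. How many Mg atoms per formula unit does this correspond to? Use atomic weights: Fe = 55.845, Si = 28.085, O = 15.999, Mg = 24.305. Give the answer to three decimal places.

1.608 Mg apfu

MgO (M=40.304): mol = 1.05275; Mg = 1.05275, O = 1.05275.
FeO (M=71.844): mol = 0.25889; Fe = 0.25889, O = 0.25889.
SiO2 (M=60.083): mol = 0.65343; Si = 0.65343, O = 1.30686.
ΣO = 2.61850; factor = 4/ΣO = 1.52759.
Mg apfu = 1.05275 × 1.52759 = 1.608.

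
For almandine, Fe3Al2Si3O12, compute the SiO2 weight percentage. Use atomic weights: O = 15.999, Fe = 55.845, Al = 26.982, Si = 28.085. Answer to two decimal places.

Molar mass of Fe3Al2Si3O12 = 3·55.845 + 2·26.982 + 3·28.085 + 12·15.999 = 497.742 g/mol.
Each formula unit contains 3 Si, equivalent to 3/1 = 3.0000 mol SiO2.
M(SiO2) = 1×28.085 + 2×15.999 = 60.083 g/mol.
Mass of SiO2 per formula unit = 3.0000 × 60.083 = 180.249 g.
SiO2 wt% = 180.249 / 497.742 × 100 = 36.21%.

36.21 wt%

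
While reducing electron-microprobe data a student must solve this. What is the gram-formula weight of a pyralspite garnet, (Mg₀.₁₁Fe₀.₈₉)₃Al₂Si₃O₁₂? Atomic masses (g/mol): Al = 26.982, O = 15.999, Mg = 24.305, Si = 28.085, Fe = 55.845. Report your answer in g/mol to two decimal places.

M = 0.33(24.305) + 2.67(55.845) + 2(26.982) + 3(28.085) + 12(15.999)

487.33 g/mol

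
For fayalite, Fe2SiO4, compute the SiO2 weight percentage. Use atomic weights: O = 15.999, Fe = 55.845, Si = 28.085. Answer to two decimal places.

Formula mass = 203.771 g/mol.
1 Si → 1.0000 mol SiO2 per formula unit; M(SiO2) = 60.083, so SiO2 mass = 60.083 g.
60.083/203.771 × 100 = 29.49 wt%.

29.49 wt%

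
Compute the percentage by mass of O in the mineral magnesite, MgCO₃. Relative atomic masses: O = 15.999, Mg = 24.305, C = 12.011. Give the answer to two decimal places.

M(MgCO₃) = 84.313 g/mol.
O contributes 3 × 15.999 = 47.997 g per mole.
47.997/84.313 = 0.5693 → 56.93%.

56.93 weight percent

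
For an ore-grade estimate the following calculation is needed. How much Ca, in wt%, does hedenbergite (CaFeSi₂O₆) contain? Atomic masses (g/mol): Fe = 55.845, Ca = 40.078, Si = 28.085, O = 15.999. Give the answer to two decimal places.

Molar mass of CaFeSi₂O₆: 1×40.078 + 1×55.845 + 2×28.085 + 6×15.999 = 248.087 g/mol.
Mass of Ca per formula unit: 1 × 40.078 = 40.078 g.
Weight fraction Ca = 40.078 / 248.087 = 0.1615.

16.15 wt%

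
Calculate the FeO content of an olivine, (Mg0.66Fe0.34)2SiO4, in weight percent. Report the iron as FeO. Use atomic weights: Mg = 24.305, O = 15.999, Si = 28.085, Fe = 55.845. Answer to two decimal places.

Formula mass = 162.138 g/mol.
0.68 Fe → 0.6800 mol FeO per formula unit; M(FeO) = 71.844, so FeO mass = 48.854 g.
48.854/162.138 × 100 = 30.13 wt%.

30.13 wt%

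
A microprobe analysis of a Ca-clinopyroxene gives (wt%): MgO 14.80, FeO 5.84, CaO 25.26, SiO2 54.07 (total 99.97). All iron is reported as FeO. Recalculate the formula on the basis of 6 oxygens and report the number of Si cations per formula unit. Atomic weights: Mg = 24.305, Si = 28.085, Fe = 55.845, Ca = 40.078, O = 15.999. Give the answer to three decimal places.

MgO: 14.80/40.304 = 0.36721 mol → 0.36721 mol Mg, 0.36721 mol O.
FeO: 5.84/71.844 = 0.08129 mol → 0.08129 mol Fe, 0.08129 mol O.
CaO: 25.26/56.077 = 0.45045 mol → 0.45045 mol Ca, 0.45045 mol O.
SiO2: 54.07/60.083 = 0.89992 mol → 0.89992 mol Si, 1.79984 mol O.
Total oxygen = 2.69879 mol. Normalization factor = 6/2.69879 = 2.22322.
Si per 6 O = 0.89992 × 2.22322 = 2.001.

2.001 Si apfu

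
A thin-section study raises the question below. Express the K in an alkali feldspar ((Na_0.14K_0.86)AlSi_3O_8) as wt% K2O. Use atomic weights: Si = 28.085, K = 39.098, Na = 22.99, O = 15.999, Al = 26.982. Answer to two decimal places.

Formula mass = 276.072 g/mol.
0.86 K → 0.4300 mol K2O per formula unit; M(K2O) = 94.195, so K2O mass = 40.504 g.
40.504/276.072 × 100 = 14.67 wt%.

14.67 wt%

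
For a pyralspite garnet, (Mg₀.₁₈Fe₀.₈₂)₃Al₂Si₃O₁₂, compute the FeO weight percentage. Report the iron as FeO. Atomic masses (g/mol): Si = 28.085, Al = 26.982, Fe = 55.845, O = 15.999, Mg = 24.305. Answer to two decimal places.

Formula mass = 480.710 g/mol.
2.46 Fe → 2.4600 mol FeO per formula unit; M(FeO) = 71.844, so FeO mass = 176.736 g.
176.736/480.710 × 100 = 36.77 wt%.

36.77 wt%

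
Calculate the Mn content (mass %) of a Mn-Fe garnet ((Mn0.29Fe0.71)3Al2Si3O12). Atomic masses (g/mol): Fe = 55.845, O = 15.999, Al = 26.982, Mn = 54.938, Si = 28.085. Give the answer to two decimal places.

Molar mass of (Mn0.29Fe0.71)3Al2Si3O12: 0.87×54.938 + 2.13×55.845 + 2×26.982 + 3×28.085 + 12×15.999 = 496.953 g/mol.
Mass of Mn per formula unit: 0.87 × 54.938 = 47.796 g.
Weight fraction Mn = 47.796 / 496.953 = 0.0962.

9.62 mass %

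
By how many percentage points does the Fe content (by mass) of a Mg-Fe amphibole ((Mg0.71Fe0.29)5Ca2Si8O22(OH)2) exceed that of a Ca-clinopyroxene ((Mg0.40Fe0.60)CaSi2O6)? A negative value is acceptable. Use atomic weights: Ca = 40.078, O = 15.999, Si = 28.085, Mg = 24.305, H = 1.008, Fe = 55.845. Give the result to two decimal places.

-4.79 percentage points

Fe in (Mg0.71Fe0.29)5Ca2Si8O22(OH)2: molar mass 858.086 g/mol; 1.45×55.845 = 80.975 g → 9.44 wt%.
Fe in (Mg0.40Fe0.60)CaSi2O6: molar mass 235.471 g/mol; 0.60×55.845 = 33.507 g → 14.23 wt%.
Difference = 9.44 − 14.23 = -4.79 percentage points.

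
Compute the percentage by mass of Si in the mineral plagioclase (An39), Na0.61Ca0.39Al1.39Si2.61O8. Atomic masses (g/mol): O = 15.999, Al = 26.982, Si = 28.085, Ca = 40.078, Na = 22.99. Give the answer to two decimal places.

27.31 wt%

Molar mass of Na0.61Ca0.39Al1.39Si2.61O8: 0.61*22.99 + 0.39*40.078 + 1.39*26.982 + 2.61*28.085 + 8*15.999 = 268.453 g/mol.
Mass of Si per formula unit: 2.61 × 28.085 = 73.302 g.
Weight fraction Si = 73.302 / 268.453 = 0.2731.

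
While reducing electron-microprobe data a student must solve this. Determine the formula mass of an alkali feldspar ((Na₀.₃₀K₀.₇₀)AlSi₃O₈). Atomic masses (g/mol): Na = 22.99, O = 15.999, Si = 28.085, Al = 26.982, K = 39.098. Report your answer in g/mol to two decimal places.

M = 0.30(22.99) + 0.70(39.098) + 1(26.982) + 3(28.085) + 8(15.999)

273.49 g/mol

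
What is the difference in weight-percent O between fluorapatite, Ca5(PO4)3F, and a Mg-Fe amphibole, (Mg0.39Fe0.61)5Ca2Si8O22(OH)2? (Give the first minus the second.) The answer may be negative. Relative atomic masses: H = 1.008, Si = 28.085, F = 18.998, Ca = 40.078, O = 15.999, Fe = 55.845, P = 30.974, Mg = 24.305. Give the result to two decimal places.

First mineral: 191.988 g O in 504.298 g formula = 38.07 wt% O.
Second mineral: 383.976 g O in 908.550 g formula = 42.26 wt% O.
38.07% − 42.26% gives a difference of -4.19 percentage points.

-4.19 percentage points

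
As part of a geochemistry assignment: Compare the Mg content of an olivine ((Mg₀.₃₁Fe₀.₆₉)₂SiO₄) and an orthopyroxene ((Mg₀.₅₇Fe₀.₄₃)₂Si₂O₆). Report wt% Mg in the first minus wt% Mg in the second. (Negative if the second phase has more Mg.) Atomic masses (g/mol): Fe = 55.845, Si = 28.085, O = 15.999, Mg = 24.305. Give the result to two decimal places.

First mineral: 15.069 g Mg in 184.216 g formula = 8.18 wt% Mg.
Second mineral: 27.708 g Mg in 227.898 g formula = 12.16 wt% Mg.
8.18% − 12.16% gives a difference of -3.98 percentage points.

-3.98 percentage points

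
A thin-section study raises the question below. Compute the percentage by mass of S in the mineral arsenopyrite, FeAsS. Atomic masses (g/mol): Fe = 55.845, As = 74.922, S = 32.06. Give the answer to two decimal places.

19.69 weight percent

Molar mass of FeAsS: 1·55.845 + 1·74.922 + 1·32.06 = 162.827 g/mol.
Mass of S per formula unit: 1 × 32.06 = 32.060 g.
Weight fraction S = 32.060 / 162.827 = 0.1969.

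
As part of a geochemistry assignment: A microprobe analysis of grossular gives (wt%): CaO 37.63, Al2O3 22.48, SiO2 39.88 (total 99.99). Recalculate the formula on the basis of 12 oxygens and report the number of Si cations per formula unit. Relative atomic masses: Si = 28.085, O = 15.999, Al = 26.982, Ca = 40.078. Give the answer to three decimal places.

CaO: 37.63/56.077 = 0.67104 mol → 0.67104 mol Ca, 0.67104 mol O.
Al2O3: 22.48/101.961 = 0.22048 mol → 0.44096 mol Al, 0.66144 mol O.
SiO2: 39.88/60.083 = 0.66375 mol → 0.66375 mol Si, 1.32750 mol O.
Total oxygen = 2.65998 mol. Normalization factor = 12/2.65998 = 4.51131.
Si per 12 O = 0.66375 × 4.51131 = 2.994.

2.994 Si apfu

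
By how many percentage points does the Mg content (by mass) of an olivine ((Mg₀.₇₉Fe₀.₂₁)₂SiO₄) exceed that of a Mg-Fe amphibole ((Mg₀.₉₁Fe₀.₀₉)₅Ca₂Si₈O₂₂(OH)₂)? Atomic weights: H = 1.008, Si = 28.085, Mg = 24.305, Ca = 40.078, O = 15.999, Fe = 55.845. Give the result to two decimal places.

M((Mg₀.₇₉Fe₀.₂₁)₂SiO₄) = 153.938 g/mol, so wt% Mg = 38.402/153.938 × 100 = 24.95%.
M((Mg₀.₉₁Fe₀.₀₉)₅Ca₂Si₈O₂₂(OH)₂) = 826.546 g/mol, so wt% Mg = 110.588/826.546 × 100 = 13.38%.
24.95 − 13.38 = 11.57 pp.

11.57 percentage points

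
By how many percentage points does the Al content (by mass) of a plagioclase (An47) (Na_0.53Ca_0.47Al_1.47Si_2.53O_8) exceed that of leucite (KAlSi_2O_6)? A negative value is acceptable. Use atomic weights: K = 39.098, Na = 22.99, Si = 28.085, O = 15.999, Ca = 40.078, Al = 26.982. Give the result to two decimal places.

First mineral: 39.664 g Al in 269.732 g formula = 14.70 wt% Al.
Second mineral: 26.982 g Al in 218.244 g formula = 12.36 wt% Al.
14.70% − 12.36% gives a difference of 2.34 percentage points.

2.34 percentage points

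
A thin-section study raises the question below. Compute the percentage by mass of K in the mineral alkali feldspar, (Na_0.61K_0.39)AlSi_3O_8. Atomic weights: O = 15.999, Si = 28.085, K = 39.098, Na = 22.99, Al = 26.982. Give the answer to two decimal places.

5.68 mass %

M((Na_0.61K_0.39)AlSi_3O_8) = 268.501 g/mol.
K contributes 0.39 × 39.098 = 15.248 g per mole.
15.248/268.501 = 0.0568 → 5.68%.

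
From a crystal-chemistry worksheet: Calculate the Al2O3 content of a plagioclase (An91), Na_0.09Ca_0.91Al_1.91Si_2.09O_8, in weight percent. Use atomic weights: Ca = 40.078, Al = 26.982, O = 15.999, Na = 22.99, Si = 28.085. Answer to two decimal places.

Formula mass = 276.765 g/mol.
1.91 Al → 0.9550 mol Al2O3 per formula unit; M(Al2O3) = 101.961, so Al2O3 mass = 97.373 g.
97.373/276.765 × 100 = 35.18 wt%.

35.18 wt%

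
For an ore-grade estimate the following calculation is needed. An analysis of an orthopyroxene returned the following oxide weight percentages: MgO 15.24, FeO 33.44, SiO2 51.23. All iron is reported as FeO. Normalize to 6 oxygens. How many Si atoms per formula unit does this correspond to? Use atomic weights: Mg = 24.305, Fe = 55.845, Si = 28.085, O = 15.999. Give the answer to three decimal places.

MgO: 15.24/40.304 = 0.37813 mol → 0.37813 mol Mg, 0.37813 mol O.
FeO: 33.44/71.844 = 0.46545 mol → 0.46545 mol Fe, 0.46545 mol O.
SiO2: 51.23/60.083 = 0.85265 mol → 0.85265 mol Si, 1.70530 mol O.
Total oxygen = 2.54888 mol. Normalization factor = 6/2.54888 = 2.35398.
Si per 6 O = 0.85265 × 2.35398 = 2.007.

2.007 Si apfu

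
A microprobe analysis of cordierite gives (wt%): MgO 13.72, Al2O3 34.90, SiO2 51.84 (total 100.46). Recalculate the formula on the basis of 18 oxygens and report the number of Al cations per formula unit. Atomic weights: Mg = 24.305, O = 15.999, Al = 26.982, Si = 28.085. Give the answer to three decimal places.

13.72 wt% MgO ÷ 40.304 g/mol = 0.34041 mol, giving 0.34041 Mg and 0.34041 O.
34.90 wt% Al2O3 ÷ 101.961 g/mol = 0.34229 mol, giving 0.68458 Al and 1.02687 O.
51.84 wt% SiO2 ÷ 60.083 g/mol = 0.86281 mol, giving 0.86281 Si and 1.72562 O.
Oxygen sums to 3.09290; scaling by 18/3.09290 = 5.81978 puts the formula on 18 O.
Al: 0.68458 × 5.81978 = 3.984 atoms per formula unit.

3.984 Al apfu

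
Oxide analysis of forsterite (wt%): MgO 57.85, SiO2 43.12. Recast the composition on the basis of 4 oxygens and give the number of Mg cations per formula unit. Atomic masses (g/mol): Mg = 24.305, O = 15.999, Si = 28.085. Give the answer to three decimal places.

57.85 wt% MgO ÷ 40.304 g/mol = 1.43534 mol, giving 1.43534 Mg and 1.43534 O.
43.12 wt% SiO2 ÷ 60.083 g/mol = 0.71767 mol, giving 0.71767 Si and 1.43534 O.
Oxygen sums to 2.87068; scaling by 4/2.87068 = 1.39340 puts the formula on 4 O.
Mg: 1.43534 × 1.39340 = 2.000 atoms per formula unit.

2.000 Mg apfu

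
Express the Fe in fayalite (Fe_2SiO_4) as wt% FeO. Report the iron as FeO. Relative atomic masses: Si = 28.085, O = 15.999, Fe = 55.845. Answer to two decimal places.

M(Fe_2SiO_4) = 203.771 g/mol; M(FeO) = 71.844 g/mol.
Moles FeO per formula unit = 2 Fe ÷ 1 = 2.0000.
FeO fraction = (2.0000 × 71.844) / 203.771 = 143.688/203.771 = 0.7051.

70.51 wt%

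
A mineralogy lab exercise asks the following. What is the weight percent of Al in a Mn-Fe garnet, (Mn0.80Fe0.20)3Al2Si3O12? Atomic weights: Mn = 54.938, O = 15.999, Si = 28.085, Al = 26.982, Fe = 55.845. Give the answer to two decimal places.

Formula mass = 2.40*54.938 + 0.60*55.845 + 2*26.982 + 3*28.085 + 12*15.999 = 495.565 g/mol, of which 53.964 g is Al.
So Al makes up 53.964/495.565 = 0.1089 of the mass, i.e. 10.89%.

10.89 mass %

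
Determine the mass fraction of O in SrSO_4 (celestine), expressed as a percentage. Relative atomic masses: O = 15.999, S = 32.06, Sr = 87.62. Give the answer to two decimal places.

34.84 weight percent

Formula mass = 1×87.62 + 1×32.06 + 4×15.999 = 183.676 g/mol, of which 63.996 g is O.
So O makes up 63.996/183.676 = 0.3484 of the mass, i.e. 34.84%.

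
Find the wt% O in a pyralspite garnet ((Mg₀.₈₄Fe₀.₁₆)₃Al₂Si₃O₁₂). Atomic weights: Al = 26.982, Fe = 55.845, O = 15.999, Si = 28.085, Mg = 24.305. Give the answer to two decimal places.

Molar mass of (Mg₀.₈₄Fe₀.₁₆)₃Al₂Si₃O₁₂: 2.52×24.305 + 0.48×55.845 + 2×26.982 + 3×28.085 + 12×15.999 = 418.261 g/mol.
Mass of O per formula unit: 12 × 15.999 = 191.988 g.
Weight fraction O = 191.988 / 418.261 = 0.4590.

45.90 weight percent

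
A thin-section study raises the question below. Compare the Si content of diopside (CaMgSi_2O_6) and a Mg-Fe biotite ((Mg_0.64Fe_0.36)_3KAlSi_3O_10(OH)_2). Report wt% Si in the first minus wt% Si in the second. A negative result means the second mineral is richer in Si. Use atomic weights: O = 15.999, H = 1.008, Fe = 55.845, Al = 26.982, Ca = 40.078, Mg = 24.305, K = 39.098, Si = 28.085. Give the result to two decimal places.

7.27 percentage points

First mineral: 56.170 g Si in 216.547 g formula = 25.94 wt% Si.
Second mineral: 84.255 g Si in 451.317 g formula = 18.67 wt% Si.
25.94% − 18.67% gives a difference of 7.27 percentage points.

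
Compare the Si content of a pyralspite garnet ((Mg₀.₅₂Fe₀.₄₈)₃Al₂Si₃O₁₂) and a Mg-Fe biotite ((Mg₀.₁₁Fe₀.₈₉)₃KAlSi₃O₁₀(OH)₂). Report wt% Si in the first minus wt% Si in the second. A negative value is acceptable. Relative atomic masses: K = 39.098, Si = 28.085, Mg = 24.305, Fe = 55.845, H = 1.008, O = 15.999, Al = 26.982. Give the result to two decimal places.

Si in (Mg₀.₅₂Fe₀.₄₈)₃Al₂Si₃O₁₂: molar mass 448.540 g/mol; 3×28.085 = 84.255 g → 18.78 wt%.
Si in (Mg₀.₁₁Fe₀.₈₉)₃KAlSi₃O₁₀(OH)₂: molar mass 501.466 g/mol; 3×28.085 = 84.255 g → 16.80 wt%.
Difference = 18.78 − 16.80 = 1.98 percentage points.

1.98 percentage points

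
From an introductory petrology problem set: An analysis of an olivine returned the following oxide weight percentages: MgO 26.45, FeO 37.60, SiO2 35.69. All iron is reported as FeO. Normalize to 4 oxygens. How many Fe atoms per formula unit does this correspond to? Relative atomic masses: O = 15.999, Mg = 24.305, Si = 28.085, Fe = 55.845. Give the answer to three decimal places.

26.45 wt% MgO ÷ 40.304 g/mol = 0.65626 mol, giving 0.65626 Mg and 0.65626 O.
37.60 wt% FeO ÷ 71.844 g/mol = 0.52336 mol, giving 0.52336 Fe and 0.52336 O.
35.69 wt% SiO2 ÷ 60.083 g/mol = 0.59401 mol, giving 0.59401 Si and 1.18802 O.
Oxygen sums to 2.36764; scaling by 4/2.36764 = 1.68945 puts the formula on 4 O.
Fe: 0.52336 × 1.68945 = 0.884 atoms per formula unit.

0.884 Fe apfu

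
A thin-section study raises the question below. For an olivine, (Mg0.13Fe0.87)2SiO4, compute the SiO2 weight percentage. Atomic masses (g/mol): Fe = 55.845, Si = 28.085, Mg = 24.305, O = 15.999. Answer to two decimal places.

30.72 wt%

M((Mg0.13Fe0.87)2SiO4) = 195.571 g/mol; M(SiO2) = 60.083 g/mol.
Moles SiO2 per formula unit = 1 Si ÷ 1 = 1.0000.
SiO2 fraction = (1.0000 × 60.083) / 195.571 = 60.083/195.571 = 0.3072.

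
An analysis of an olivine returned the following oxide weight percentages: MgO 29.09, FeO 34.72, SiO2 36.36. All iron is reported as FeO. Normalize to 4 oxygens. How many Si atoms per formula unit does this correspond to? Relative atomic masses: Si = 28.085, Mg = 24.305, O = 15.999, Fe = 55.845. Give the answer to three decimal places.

1.002 Si apfu

MgO: 29.09/40.304 = 0.72176 mol → 0.72176 mol Mg, 0.72176 mol O.
FeO: 34.72/71.844 = 0.48327 mol → 0.48327 mol Fe, 0.48327 mol O.
SiO2: 36.36/60.083 = 0.60516 mol → 0.60516 mol Si, 1.21032 mol O.
Total oxygen = 2.41535 mol. Normalization factor = 4/2.41535 = 1.65607.
Si per 4 O = 0.60516 × 1.65607 = 1.002.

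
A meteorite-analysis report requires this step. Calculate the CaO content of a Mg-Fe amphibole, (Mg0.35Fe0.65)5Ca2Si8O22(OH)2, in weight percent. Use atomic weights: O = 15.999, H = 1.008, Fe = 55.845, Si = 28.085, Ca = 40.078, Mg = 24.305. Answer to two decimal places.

12.26 wt%

Formula mass = 914.858 g/mol.
2 Ca → 2.0000 mol CaO per formula unit; M(CaO) = 56.077, so CaO mass = 112.154 g.
112.154/914.858 × 100 = 12.26 wt%.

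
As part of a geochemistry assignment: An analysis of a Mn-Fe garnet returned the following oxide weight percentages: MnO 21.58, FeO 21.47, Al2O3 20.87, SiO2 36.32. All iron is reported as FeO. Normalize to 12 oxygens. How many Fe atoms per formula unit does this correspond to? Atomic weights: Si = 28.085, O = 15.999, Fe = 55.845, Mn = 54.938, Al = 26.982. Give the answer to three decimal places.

MnO (M=70.937): mol = 0.30421; Mn = 0.30421, O = 0.30421.
FeO (M=71.844): mol = 0.29884; Fe = 0.29884, O = 0.29884.
Al2O3 (M=101.961): mol = 0.20469; Al = 0.40938, O = 0.61407.
SiO2 (M=60.083): mol = 0.60450; Si = 0.60450, O = 1.20900.
ΣO = 2.42612; factor = 12/ΣO = 4.94617.
Fe apfu = 0.29884 × 4.94617 = 1.478.

1.478 Fe apfu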